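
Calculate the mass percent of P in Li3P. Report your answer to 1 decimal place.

Molar mass = 3(6.94) + 1(30.97) = 51.790 g/mol
Mass of P per mole = 1 × 30.97 = 30.970 g
% P = 30.970 / 51.790 × 100 = 59.8%

59.8%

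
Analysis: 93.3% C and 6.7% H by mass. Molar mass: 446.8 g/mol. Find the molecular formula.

C35H30

Assume 100 g: 93.3 g C, 6.7 g H.
C: 93.3 g ÷ 12.01 g/mol = 7.769 mol
H: 6.7 g ÷ 1.008 g/mol = 6.647 mol
Smallest is H at 6.647 mol; normalising gives C 1.169, H 1.000
Scaling by 6: C 7.01, H 6.00 → C7H6
Empirical-formula mass = 90.12 g/mol
n = 446.8 / 90.12 = 4.96 ≈ 5
Molecular formula = (C7H6)×5 = C35H30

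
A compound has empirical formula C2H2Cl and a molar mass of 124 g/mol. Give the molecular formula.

Empirical-formula mass = 61.49 g/mol
n = 124 / 61.49 = 2.02 ≈ 2
Molecular formula = (C2H2Cl)2 = C4H4Cl2

C4H4Cl2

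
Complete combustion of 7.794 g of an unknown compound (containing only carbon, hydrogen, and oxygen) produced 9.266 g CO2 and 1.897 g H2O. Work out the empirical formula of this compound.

mol C = 9.266 / 44.01 = 0.2105; mass C = 0.2105 × 12.01 = 2.529 g
mol H = 2 × (1.897 / 18.02) = 0.2105; mass H = 0.2105 × 1.008 = 0.2122 g
mass O = 7.794 − (2.741) = 5.053 g → mol O = 0.3158
Smallest is C at 0.2105 mol; normalising gives C 1.000, H 1.000, O 1.500
Multiply by 2: C 2.00, H 2.00, O 3.00 → C2H2O3

C2H2O3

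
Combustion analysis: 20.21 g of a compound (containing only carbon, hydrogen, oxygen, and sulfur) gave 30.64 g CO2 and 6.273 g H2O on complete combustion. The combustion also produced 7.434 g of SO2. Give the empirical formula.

mol C = 30.64 / 44.01 = 0.6962; mass C = 0.6962 × 12.01 = 8.361 g
mol H = 2 × (6.273 / 18.02) = 0.6962; mass H = 0.6962 × 1.008 = 0.7018 g
mol S = 7.434 / 64.07 = 0.1160; mass S = 3.721 g
mass O = 20.21 − (12.78) = 7.426 g → mol O = 0.4641
Divide by the smallest (0.116 mol S): C 6.000, H 6.000, O 4.000, S 1.000
Ratio ≈ 6:6:4:1, so the empirical formula is C6H6O4S

C6H6O4S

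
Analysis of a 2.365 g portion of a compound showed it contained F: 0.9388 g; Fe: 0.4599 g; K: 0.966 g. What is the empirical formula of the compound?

F6FeK3

n(F) = 0.9388/19.00 = 0.04941, n(Fe) = 0.4599/55.85 = 0.008235, n(K) = 0.966/39.10 = 0.02471
Smallest is Fe at 0.008235 mol; normalising gives F 6.000, Fe 1.000, K 3.000
≈ 6:1:3 → F6FeK3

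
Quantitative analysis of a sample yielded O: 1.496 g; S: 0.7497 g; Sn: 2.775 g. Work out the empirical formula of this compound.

O4SSn

Moles — O: 1.496 / 16.00 = 0.0935 mol; S: 0.7497 / 32.07 = 0.02338 mol; Sn: 2.775 / 118.71 = 0.02338 mol
Smallest is Sn at 0.02338 mol; normalising gives O 4.000, S 1.000, Sn 1.000
Ratio ≈ 4:1:1, so the empirical formula is O4SSn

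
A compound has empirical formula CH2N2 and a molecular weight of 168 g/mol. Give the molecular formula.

Empirical-formula mass = 42.05 g/mol
n = 168 / 42.05 = 4.00 ≈ 4
Molecular formula = (CH2N2)4 = C4H8N8

C4H8N8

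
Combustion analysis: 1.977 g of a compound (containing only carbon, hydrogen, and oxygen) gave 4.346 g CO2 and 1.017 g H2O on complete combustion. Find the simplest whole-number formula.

C7H8O3

mol C = 4.346 / 44.01 = 0.09875; mass C = 0.09875 × 12.01 = 1.186 g
mol H = 2 × (1.017 / 18.02) = 0.1129; mass H = 0.1129 × 1.008 = 0.1138 g
mass O = 1.977 − (1.300) = 0.6772 g → mol O = 0.04233
Ratios (÷ 0.04233): C 2.333, H 2.667, O 1.000
Scaling by 3: C 7.00, H 8.00, O 3.00 → C7H8O3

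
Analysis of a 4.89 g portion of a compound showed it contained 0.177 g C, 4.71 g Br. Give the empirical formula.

C: 0.177 g ÷ 12.01 g/mol = 0.01474 mol
Br: 4.71 g ÷ 79.90 g/mol = 0.05895 mol
Divide by the smallest (0.01474 mol C): C 1.000, Br 4.000
→ CBr4

CBr4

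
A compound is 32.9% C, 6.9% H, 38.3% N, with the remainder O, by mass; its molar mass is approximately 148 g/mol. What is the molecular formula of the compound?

C4H10N4O2

Assume 100 g: 32.9 g C, 6.9 g H, 38.3 g N, 21.9 g O.
n(C) = 32.9/12.01 = 2.739, n(H) = 6.9/1.008 = 6.845, n(N) = 38.3/14.01 = 2.734, n(O) = 21.9/16.00 = 1.369
Smallest is O at 1.369 mol; normalising gives C 2.001, H 5.001, N 1.997, O 1.000
Ratio ≈ 2:5:2:1, so the empirical formula is C2H5N2O
Empirical-formula mass = 73.08 g/mol
n = 148 / 73.08 = 2.03 ≈ 2
Molecular formula = (C2H5N2O)×2 = C4H10N4O2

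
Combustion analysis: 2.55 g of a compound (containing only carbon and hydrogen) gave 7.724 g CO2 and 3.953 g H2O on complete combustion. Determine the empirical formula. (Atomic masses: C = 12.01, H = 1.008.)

C2H5

mol C = 7.724 / 44.01 = 0.1755; mass C = 0.1755 × 12.01 = 2.108 g
mol H = 2 × (3.953 / 18.02) = 0.4387; mass H = 0.4387 × 1.008 = 0.4422 g
Divide by the smallest (0.1755 mol C): C 1.000, H 2.500
Scaling by 2: C 2.00, H 5.00 → C2H5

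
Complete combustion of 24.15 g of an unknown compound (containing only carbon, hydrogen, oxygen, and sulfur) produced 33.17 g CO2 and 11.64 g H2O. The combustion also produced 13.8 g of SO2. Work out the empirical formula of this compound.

mol C = 33.17 / 44.01 = 0.7537; mass C = 0.7537 × 12.01 = 9.052 g
mol H = 2 × (11.64 / 18.02) = 1.292; mass H = 1.292 × 1.008 = 1.302 g
mol S = 13.8 / 64.07 = 0.2154; mass S = 6.908 g
mass O = 24.15 − (17.26) = 6.888 g → mol O = 0.4305
Ratios (÷ 0.2154): C 3.499, H 5.998, O 1.999, S 1.000
Scaling by 2: C 7.00, H 12.00, O 4.00, S 2.00 → C7H12O4S2

C7H12O4S2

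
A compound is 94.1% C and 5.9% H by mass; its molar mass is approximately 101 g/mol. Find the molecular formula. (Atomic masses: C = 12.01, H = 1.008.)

Assume 100 g: 94.1 g C, 5.9 g H.
C: 94.1 g ÷ 12.01 g/mol = 7.835 mol
H: 5.9 g ÷ 1.008 g/mol = 5.853 mol
Ratios (÷ 5.853): C 1.339, H 1.000
Scaling by 3: C 4.02, H 3.00 → C4H3
Empirical-formula mass = 51.06 g/mol
n = 101 / 51.06 = 1.98 ≈ 2
Molecular formula = (C4H3)×2 = C8H6

C8H6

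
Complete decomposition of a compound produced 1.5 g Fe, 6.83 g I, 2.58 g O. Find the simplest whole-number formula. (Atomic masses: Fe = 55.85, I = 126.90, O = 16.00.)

n(Fe) = 1.5/55.85 = 0.02686, n(I) = 6.83/126.90 = 0.05382, n(O) = 2.58/16.00 = 0.1613
Ratios (÷ 0.02686): Fe 1.000, I 2.004, O 6.004
≈ 1:2:6 → FeI2O6

FeI2O6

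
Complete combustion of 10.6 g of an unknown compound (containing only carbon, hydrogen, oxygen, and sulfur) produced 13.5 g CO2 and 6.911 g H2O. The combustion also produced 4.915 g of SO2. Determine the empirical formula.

mol C = 13.5 / 44.01 = 0.3067; mass C = 0.3067 × 12.01 = 3.684 g
mol H = 2 × (6.911 / 18.02) = 0.7670; mass H = 0.7670 × 1.008 = 0.7732 g
mol S = 4.915 / 64.07 = 0.07671; mass S = 2.460 g
mass O = 10.6 − (6.917) = 3.683 g → mol O = 0.2302
Smallest is S at 0.07671 mol; normalising gives C 3.999, H 9.999, O 3.000, S 1.000
Ratio ≈ 4:10:3:1, so the empirical formula is C4H10O3S

C4H10O3S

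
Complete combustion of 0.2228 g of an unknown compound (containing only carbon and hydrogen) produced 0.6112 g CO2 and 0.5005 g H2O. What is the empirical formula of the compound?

mol C = 0.6112 / 44.01 = 0.01389; mass C = 0.01389 × 12.01 = 0.1668 g
mol H = 2 × (0.5005 / 18.02) = 0.05555; mass H = 0.05555 × 1.008 = 0.05599 g
Smallest is C at 0.01389 mol; normalising gives C 1.000, H 4.000
Ratio ≈ 1:4, so the empirical formula is CH4

CH4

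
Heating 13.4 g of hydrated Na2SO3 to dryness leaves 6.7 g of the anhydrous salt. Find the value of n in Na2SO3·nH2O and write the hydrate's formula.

Na2SO3·7H2O

Mass of water lost = 13.4 − 6.7 = 6.7 g → 6.7 / 18.02 = 0.3718 mol H2O
Molar mass of Na2SO3 = 126.05 g/mol → mol Na2SO3 = 6.7 / 126.05 = 0.05315
n = 0.3718 / 0.05315 = 7.00 ≈ 7 → Na2SO3·7H2O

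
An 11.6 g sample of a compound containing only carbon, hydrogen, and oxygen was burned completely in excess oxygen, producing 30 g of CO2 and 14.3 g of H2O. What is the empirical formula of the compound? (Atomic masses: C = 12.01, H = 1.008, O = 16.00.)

C6H14O

mol C = 30 / 44.01 = 0.6817; mass C = 0.6817 × 12.01 = 8.187 g
mol H = 2 × (14.3 / 18.02) = 1.587; mass H = 1.587 × 1.008 = 1.600 g
mass O = 11.6 − (9.787) = 1.813 g → mol O = 0.1133
Smallest is O at 0.1133 mol; normalising gives C 6.014, H 14.004, O 1.000
→ C6H14O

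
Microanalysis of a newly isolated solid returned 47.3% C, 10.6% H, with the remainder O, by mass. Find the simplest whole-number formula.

C3H8O2

Assume 100 g: 47.3 g C, 10.6 g H, 42.1 g O.
C: 47.3 g ÷ 12.01 g/mol = 3.938 mol
H: 10.6 g ÷ 1.008 g/mol = 10.52 mol
O: 42.1 g ÷ 16.00 g/mol = 2.631 mol
Ratios (÷ 2.631): C 1.497, H 3.997, O 1.000
Scaling by 2: C 2.99, H 7.99, O 2.00 → C3H8O2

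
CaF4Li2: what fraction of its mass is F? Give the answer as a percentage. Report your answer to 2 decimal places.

58.48%

Molar mass = 1(40.08) + 4(19.00) + 2(6.94) = 129.960 g/mol
Mass of F per mole = 4 × 19.00 = 76.000 g
% F = 76.000 / 129.960 × 100 = 58.48%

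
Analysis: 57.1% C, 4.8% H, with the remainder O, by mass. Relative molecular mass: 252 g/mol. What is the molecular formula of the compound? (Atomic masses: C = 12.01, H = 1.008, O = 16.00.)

C12H12O6

Assume 100 g: 57.1 g C, 4.8 g H, 38.1 g O.
Moles — C: 57.1 / 12.01 = 4.754 mol; H: 4.8 / 1.008 = 4.762 mol; O: 38.1 / 16.00 = 2.381 mol
Ratios (÷ 2.381): C 1.997, H 2.000, O 1.000
Ratio ≈ 2:2:1, so the empirical formula is C2H2O
Empirical-formula mass = 42.04 g/mol
n = 252 / 42.04 = 5.99 ≈ 6
Molecular formula = (C2H2O)×6 = C12H12O6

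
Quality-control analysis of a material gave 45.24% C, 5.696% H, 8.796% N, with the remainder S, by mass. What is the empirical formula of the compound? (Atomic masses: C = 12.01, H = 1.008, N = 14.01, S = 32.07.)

Assume 100 g: 45.24 g C, 5.696 g H, 8.796 g N, 40.268 g S.
C: 45.24 g ÷ 12.01 g/mol = 3.767 mol
H: 5.696 g ÷ 1.008 g/mol = 5.651 mol
N: 8.796 g ÷ 14.01 g/mol = 0.6278 mol
S: 40.268 g ÷ 32.07 g/mol = 1.256 mol
Divide by the smallest (0.6278 mol N): C 6.000, H 9.000, N 1.000, S 2.000
→ C6H9NS2

C6H9NS2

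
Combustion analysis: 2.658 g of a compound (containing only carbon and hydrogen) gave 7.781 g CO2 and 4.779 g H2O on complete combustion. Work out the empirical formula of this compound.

mol C = 7.781 / 44.01 = 0.1768; mass C = 0.1768 × 12.01 = 2.123 g
mol H = 2 × (4.779 / 18.02) = 0.5304; mass H = 0.5304 × 1.008 = 0.5347 g
Smallest is C at 0.1768 mol; normalising gives C 1.000, H 3.000
→ CH3

CH3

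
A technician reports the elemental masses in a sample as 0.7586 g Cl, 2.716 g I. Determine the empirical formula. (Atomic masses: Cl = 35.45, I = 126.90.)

ClI

Cl: 0.7586 g ÷ 35.45 g/mol = 0.0214 mol
I: 2.716 g ÷ 126.90 g/mol = 0.0214 mol
Divide by the smallest (0.0214 mol Cl): Cl 1.000, I 1.000
Ratio ≈ 1:1, so the empirical formula is ClI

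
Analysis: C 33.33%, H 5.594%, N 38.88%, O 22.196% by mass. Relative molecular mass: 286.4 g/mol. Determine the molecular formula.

C8H16N8O4

Assume 100 g: 33.33 g C, 5.594 g H, 38.88 g N, 22.196 g O.
C: 33.33 g ÷ 12.01 g/mol = 2.775 mol
H: 5.594 g ÷ 1.008 g/mol = 5.55 mol
N: 38.88 g ÷ 14.01 g/mol = 2.775 mol
O: 22.196 g ÷ 16.00 g/mol = 1.387 mol
Divide by the smallest (1.387 mol O): C 2.000, H 4.000, N 2.000, O 1.000
≈ 2:4:2:1 → C2H4N2O
Empirical-formula mass = 72.07 g/mol
n = 286.4 / 72.07 = 3.97 ≈ 4
Molecular formula = (C2H4N2O)×4 = C8H16N8O4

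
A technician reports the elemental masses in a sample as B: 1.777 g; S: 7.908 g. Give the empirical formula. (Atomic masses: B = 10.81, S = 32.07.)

B2S3

Moles — B: 1.777 / 10.81 = 0.1644 mol; S: 7.908 / 32.07 = 0.2466 mol
Ratios (÷ 0.1644): B 1.000, S 1.500
Multiply by 2: B 2.00, S 3.00 → B2S3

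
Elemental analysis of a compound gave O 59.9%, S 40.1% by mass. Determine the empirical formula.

Assume 100 g: 59.9 g O, 40.1 g S.
O: 59.9 g ÷ 16.00 g/mol = 3.744 mol
S: 40.1 g ÷ 32.07 g/mol = 1.25 mol
Smallest is S at 1.25 mol; normalising gives O 2.994, S 1.000
Ratio ≈ 3:1, so the empirical formula is O3S

O3S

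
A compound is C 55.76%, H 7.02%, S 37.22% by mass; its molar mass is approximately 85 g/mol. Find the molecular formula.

Assume 100 g: 55.76 g C, 7.02 g H, 37.22 g S.
n(C) = 55.76/12.01 = 4.643, n(H) = 7.02/1.008 = 6.964, n(S) = 37.22/32.07 = 1.161
Ratios (÷ 1.161): C 4.000, H 6.001, S 1.000
Ratio ≈ 4:6:1, so the empirical formula is C4H6S
Empirical-formula mass = 86.16 g/mol
n = 85 / 86.16 = 0.99 ≈ 1
Molecular formula = empirical formula = C4H6S

C4H6S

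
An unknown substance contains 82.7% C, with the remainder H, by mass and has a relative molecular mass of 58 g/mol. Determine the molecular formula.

C4H10

Assume 100 g: 82.7 g C, 17.3 g H.
n(C) = 82.7/12.01 = 6.886, n(H) = 17.3/1.008 = 17.16
Ratios (÷ 6.886): C 1.000, H 2.492
×2: C 2.00, H 4.98 → C2H5
Empirical-formula mass = 29.06 g/mol
n = 58 / 29.06 = 2.00 ≈ 2
Molecular formula = (C2H5)×2 = C4H10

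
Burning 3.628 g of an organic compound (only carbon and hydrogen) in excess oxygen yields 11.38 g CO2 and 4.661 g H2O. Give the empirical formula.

mol C = 11.38 / 44.01 = 0.2586; mass C = 0.2586 × 12.01 = 3.106 g
mol H = 2 × (4.661 / 18.02) = 0.5173; mass H = 0.5173 × 1.008 = 0.5215 g
Ratios (÷ 0.2586): C 1.000, H 2.001
≈ 1:2 → CH2

CH2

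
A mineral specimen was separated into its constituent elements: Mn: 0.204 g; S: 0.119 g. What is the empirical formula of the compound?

MnS

Mn: 0.204 g ÷ 54.94 g/mol = 0.003713 mol
S: 0.119 g ÷ 32.07 g/mol = 0.003711 mol
Smallest is S at 0.003711 mol; normalising gives Mn 1.001, S 1.000
→ MnS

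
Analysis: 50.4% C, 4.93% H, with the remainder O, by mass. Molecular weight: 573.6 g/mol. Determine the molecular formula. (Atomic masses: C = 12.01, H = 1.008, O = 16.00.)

C24H28O16

Assume 100 g: 50.4 g C, 4.93 g H, 44.67 g O.
n(C) = 50.4/12.01 = 4.197, n(H) = 4.93/1.008 = 4.891, n(O) = 44.67/16.00 = 2.792
Ratios (÷ 2.792): C 1.503, H 1.752, O 1.000
Multiply by 4: C 6.01, H 7.01, O 4.00 → C6H7O4
Empirical-formula mass = 143.12 g/mol
n = 573.6 / 143.12 = 4.01 ≈ 4
Molecular formula = (C6H7O4)×4 = C24H28O16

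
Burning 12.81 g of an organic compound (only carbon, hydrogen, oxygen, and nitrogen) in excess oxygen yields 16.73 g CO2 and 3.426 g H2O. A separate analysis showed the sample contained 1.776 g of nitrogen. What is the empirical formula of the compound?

C3H3NO3

mol C = 16.73 / 44.01 = 0.3801; mass C = 0.3801 × 12.01 = 4.565 g
mol H = 2 × (3.426 / 18.02) = 0.3802; mass H = 0.3802 × 1.008 = 0.3833 g
mol N = 1.776 / 14.01 = 0.1268
mass O = 12.81 − (6.725) = 6.085 g → mol O = 0.3803
Ratios (÷ 0.1268): C 2.999, H 3.000, N 1.000, O 3.000
≈ 3:3:1:3 → C3H3NO3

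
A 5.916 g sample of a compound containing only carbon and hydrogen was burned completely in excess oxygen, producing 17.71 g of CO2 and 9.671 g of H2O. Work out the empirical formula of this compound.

C3H8

mol C = 17.71 / 44.01 = 0.4024; mass C = 0.4024 × 12.01 = 4.833 g
mol H = 2 × (9.671 / 18.02) = 1.073; mass H = 1.073 × 1.008 = 1.082 g
Divide by the smallest (0.4024 mol C): C 1.000, H 2.667
Multiply by 3: C 3.00, H 8.00 → C3H8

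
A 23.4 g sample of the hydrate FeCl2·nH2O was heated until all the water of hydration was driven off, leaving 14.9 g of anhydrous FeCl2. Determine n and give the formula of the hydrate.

FeCl2·4H2O

Mass of water lost = 23.4 − 14.9 = 8.5 g → 8.5 / 18.02 = 0.4717 mol H2O
Molar mass of FeCl2 = 126.75 g/mol → mol FeCl2 = 14.9 / 126.75 = 0.1176
n = 0.4717 / 0.1176 = 4.01 ≈ 4 → FeCl2·4H2O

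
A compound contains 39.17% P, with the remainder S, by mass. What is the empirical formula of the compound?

P2S3

Assume 100 g: 39.17 g P, 60.83 g S.
Moles — P: 39.17 / 30.97 = 1.265 mol; S: 60.83 / 32.07 = 1.897 mol
Ratios (÷ 1.265): P 1.000, S 1.500
×2: P 2.00, S 3.00 → P2S3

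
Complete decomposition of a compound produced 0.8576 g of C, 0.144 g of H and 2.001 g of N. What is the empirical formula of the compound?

Moles — C: 0.8576 / 12.01 = 0.07141 mol; H: 0.144 / 1.008 = 0.1429 mol; N: 2.001 / 14.01 = 0.1428 mol
Divide by the smallest (0.07141 mol C): C 1.000, H 2.001, N 2.000
≈ 1:2:2 → CH2N2

CH2N2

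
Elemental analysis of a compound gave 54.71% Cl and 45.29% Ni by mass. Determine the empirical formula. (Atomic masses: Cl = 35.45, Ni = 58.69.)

Cl2Ni

Assume 100 g: 54.71 g Cl, 45.29 g Ni.
Moles — Cl: 54.71 / 35.45 = 1.543 mol; Ni: 45.29 / 58.69 = 0.7717 mol
Ratios (÷ 0.7717): Cl 2.000, Ni 1.000
Ratio ≈ 2:1, so the empirical formula is Cl2Ni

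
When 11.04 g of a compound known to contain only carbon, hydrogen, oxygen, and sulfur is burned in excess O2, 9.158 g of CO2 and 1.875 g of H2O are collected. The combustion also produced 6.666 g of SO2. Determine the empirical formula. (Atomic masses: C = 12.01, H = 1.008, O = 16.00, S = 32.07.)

mol C = 9.158 / 44.01 = 0.2081; mass C = 0.2081 × 12.01 = 2.499 g
mol H = 2 × (1.875 / 18.02) = 0.2081; mass H = 0.2081 × 1.008 = 0.2098 g
mol S = 6.666 / 64.07 = 0.1040; mass S = 3.337 g
mass O = 11.04 − (6.046) = 4.994 g → mol O = 0.3122
Ratios (÷ 0.104): C 2.000, H 2.000, O 3.000, S 1.000
→ C2H2O3S

C2H2O3S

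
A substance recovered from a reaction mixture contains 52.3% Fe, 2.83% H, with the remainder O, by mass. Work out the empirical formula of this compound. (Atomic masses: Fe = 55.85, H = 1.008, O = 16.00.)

FeH3O3

Assume 100 g: 52.3 g Fe, 2.83 g H, 44.87 g O.
Moles — Fe: 52.3 / 55.85 = 0.9364 mol; H: 2.83 / 1.008 = 2.808 mol; O: 44.87 / 16.00 = 2.804 mol
Smallest is Fe at 0.9364 mol; normalising gives Fe 1.000, H 2.998, O 2.995
Ratio ≈ 1:3:3, so the empirical formula is FeH3O3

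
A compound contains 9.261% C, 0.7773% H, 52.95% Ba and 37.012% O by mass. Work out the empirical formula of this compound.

C2H2BaO6

Assume 100 g: 9.261 g C, 0.7773 g H, 52.95 g Ba, 37.012 g O.
n(C) = 9.261/12.01 = 0.7711, n(H) = 0.7773/1.008 = 0.7711, n(Ba) = 52.95/137.33 = 0.3856, n(O) = 37.012/16.00 = 2.313
Ratios (÷ 0.3856): C 2.000, H 2.000, Ba 1.000, O 6.000
Ratio ≈ 2:2:1:6, so the empirical formula is C2H2BaO6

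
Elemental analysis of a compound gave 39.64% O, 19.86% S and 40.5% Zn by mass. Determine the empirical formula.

O4SZn

Assume 100 g: 39.64 g O, 19.86 g S, 40.5 g Zn.
O: 39.64 g ÷ 16.00 g/mol = 2.478 mol
S: 19.86 g ÷ 32.07 g/mol = 0.6193 mol
Zn: 40.5 g ÷ 65.38 g/mol = 0.6195 mol
Ratios (÷ 0.6193): O 4.001, S 1.000, Zn 1.000
≈ 4:1:1 → O4SZn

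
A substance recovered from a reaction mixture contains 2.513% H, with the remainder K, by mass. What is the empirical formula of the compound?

HK

Assume 100 g: 2.513 g H, 97.487 g K.
n(H) = 2.513/1.008 = 2.493, n(K) = 97.487/39.10 = 2.493
Smallest is H at 2.493 mol; normalising gives H 1.000, K 1.000
→ HK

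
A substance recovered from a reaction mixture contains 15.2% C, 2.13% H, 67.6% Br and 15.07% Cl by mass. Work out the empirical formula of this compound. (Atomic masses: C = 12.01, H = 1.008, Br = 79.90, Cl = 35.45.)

C3H5Br2Cl

Assume 100 g: 15.2 g C, 2.13 g H, 67.6 g Br, 15.07 g Cl.
C: 15.2 g ÷ 12.01 g/mol = 1.266 mol
H: 2.13 g ÷ 1.008 g/mol = 2.113 mol
Br: 67.6 g ÷ 79.90 g/mol = 0.8461 mol
Cl: 15.07 g ÷ 35.45 g/mol = 0.4251 mol
Smallest is Cl at 0.4251 mol; normalising gives C 2.977, H 4.971, Br 1.990, Cl 1.000
→ C3H5Br2Cl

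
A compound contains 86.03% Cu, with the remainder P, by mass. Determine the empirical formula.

Cu3P

Assume 100 g: 86.03 g Cu, 13.97 g P.
Moles — Cu: 86.03 / 63.55 = 1.354 mol; P: 13.97 / 30.97 = 0.4511 mol
Divide by the smallest (0.4511 mol P): Cu 3.001, P 1.000
→ Cu3P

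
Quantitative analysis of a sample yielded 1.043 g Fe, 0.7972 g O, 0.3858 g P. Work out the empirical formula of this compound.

Fe: 1.043 g ÷ 55.85 g/mol = 0.01868 mol
O: 0.7972 g ÷ 16.00 g/mol = 0.04983 mol
P: 0.3858 g ÷ 30.97 g/mol = 0.01246 mol
Divide by the smallest (0.01246 mol P): Fe 1.499, O 4.000, P 1.000
Scaling by 2: Fe 3.00, O 8.00, P 2.00 → Fe3O8P2

Fe3O8P2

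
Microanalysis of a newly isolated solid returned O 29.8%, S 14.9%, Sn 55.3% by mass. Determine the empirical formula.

Assume 100 g: 29.8 g O, 14.9 g S, 55.3 g Sn.
O: 29.8 g ÷ 16.00 g/mol = 1.863 mol
S: 14.9 g ÷ 32.07 g/mol = 0.4646 mol
Sn: 55.3 g ÷ 118.71 g/mol = 0.4658 mol
Smallest is S at 0.4646 mol; normalising gives O 4.009, S 1.000, Sn 1.003
Ratio ≈ 4:1:1, so the empirical formula is O4SSn

O4SSn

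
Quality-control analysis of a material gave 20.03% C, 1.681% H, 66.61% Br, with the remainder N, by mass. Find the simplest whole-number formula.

Assume 100 g: 20.03 g C, 1.681 g H, 66.61 g Br, 11.679 g N.
n(C) = 20.03/12.01 = 1.668, n(H) = 1.681/1.008 = 1.668, n(Br) = 66.61/79.90 = 0.8337, n(N) = 11.679/14.01 = 0.8336
Ratios (÷ 0.8336): C 2.001, H 2.001, Br 1.000, N 1.000
≈ 2:2:1:1 → C2H2BrN

C2H2BrN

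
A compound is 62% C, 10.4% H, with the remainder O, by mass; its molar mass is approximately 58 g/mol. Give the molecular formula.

C3H6O

Assume 100 g: 62 g C, 10.4 g H, 27.6 g O.
n(C) = 62/12.01 = 5.162, n(H) = 10.4/1.008 = 10.32, n(O) = 27.6/16.00 = 1.725
Ratios (÷ 1.725): C 2.993, H 5.981, O 1.000
≈ 3:6:1 → C3H6O
Empirical-formula mass = 58.08 g/mol
n = 58 / 58.08 = 1.00 ≈ 1
Molecular formula = empirical formula = C3H6O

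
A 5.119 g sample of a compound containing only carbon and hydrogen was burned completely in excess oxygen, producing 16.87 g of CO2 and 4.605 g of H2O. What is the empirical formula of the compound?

mol C = 16.87 / 44.01 = 0.3833; mass C = 0.3833 × 12.01 = 4.604 g
mol H = 2 × (4.605 / 18.02) = 0.5111; mass H = 0.5111 × 1.008 = 0.5152 g
Divide by the smallest (0.3833 mol C): C 1.000, H 1.333
Scaling by 3: C 3.00, H 4.00 → C3H4

C3H4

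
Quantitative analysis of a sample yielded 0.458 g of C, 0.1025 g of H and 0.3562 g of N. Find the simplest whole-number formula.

C: 0.458 g ÷ 12.01 g/mol = 0.03813 mol
H: 0.1025 g ÷ 1.008 g/mol = 0.1017 mol
N: 0.3562 g ÷ 14.01 g/mol = 0.02542 mol
Divide by the smallest (0.02542 mol N): C 1.500, H 4.000, N 1.000
×2: C 3.00, H 8.00, N 2.00 → C3H8N2

C3H8N2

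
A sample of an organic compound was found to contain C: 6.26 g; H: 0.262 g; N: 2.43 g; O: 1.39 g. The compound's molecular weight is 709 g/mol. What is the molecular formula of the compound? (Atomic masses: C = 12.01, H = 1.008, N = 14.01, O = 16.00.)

Moles — C: 6.26 / 12.01 = 0.5212 mol; H: 0.262 / 1.008 = 0.2599 mol; N: 2.43 / 14.01 = 0.1734 mol; O: 1.39 / 16.00 = 0.08687 mol
Divide by the smallest (0.08687 mol O): C 6.000, H 2.992, N 1.997, O 1.000
≈ 6:3:2:1 → C6H3N2O
Empirical-formula mass = 119.10 g/mol
n = 709 / 119.10 = 5.95 ≈ 6
Molecular formula = (C6H3N2O)×6 = C36H18N12O6

C36H18N12O6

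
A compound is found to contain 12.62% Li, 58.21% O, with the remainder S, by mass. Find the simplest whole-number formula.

Assume 100 g: 12.62 g Li, 58.21 g O, 29.17 g S.
Li: 12.62 g ÷ 6.94 g/mol = 1.818 mol
O: 58.21 g ÷ 16.00 g/mol = 3.638 mol
S: 29.17 g ÷ 32.07 g/mol = 0.9096 mol
Divide by the smallest (0.9096 mol S): Li 1.999, O 4.000, S 1.000
→ Li2O4S

Li2O4S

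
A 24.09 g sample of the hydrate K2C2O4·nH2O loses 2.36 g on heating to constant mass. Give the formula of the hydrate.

K2C2O4·H2O

Mass of anhydrous K2C2O4 = 24.09 − 2.36 = 21.73 g
mol H2O = 2.36 / 18.02 = 0.131
Molar mass of K2C2O4 = 166.22 g/mol → mol K2C2O4 = 21.73 / 166.22 = 0.1307
n = 0.131 / 0.1307 = 1.00 ≈ 1 → K2C2O4·H2O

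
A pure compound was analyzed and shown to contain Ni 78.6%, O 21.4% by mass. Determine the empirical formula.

Assume 100 g: 78.6 g Ni, 21.4 g O.
n(Ni) = 78.6/58.69 = 1.339, n(O) = 21.4/16.00 = 1.337
Divide by the smallest (1.337 mol O): Ni 1.001, O 1.000
≈ 1:1 → NiO

NiO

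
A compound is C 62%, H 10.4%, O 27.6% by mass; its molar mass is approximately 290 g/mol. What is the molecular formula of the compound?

Assume 100 g: 62 g C, 10.4 g H, 27.6 g O.
Moles — C: 62 / 12.01 = 5.162 mol; H: 10.4 / 1.008 = 10.32 mol; O: 27.6 / 16.00 = 1.725 mol
Ratios (÷ 1.725): C 2.993, H 5.981, O 1.000
≈ 3:6:1 → C3H6O
Empirical-formula mass = 58.08 g/mol
n = 290 / 58.08 = 4.99 ≈ 5
Molecular formula = (C3H6O)×5 = C15H30O5

C15H30O5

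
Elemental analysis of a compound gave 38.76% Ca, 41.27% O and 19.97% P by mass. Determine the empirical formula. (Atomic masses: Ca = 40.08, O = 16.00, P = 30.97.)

Ca3O8P2

Assume 100 g: 38.76 g Ca, 41.27 g O, 19.97 g P.
Moles — Ca: 38.76 / 40.08 = 0.9671 mol; O: 41.27 / 16.00 = 2.579 mol; P: 19.97 / 30.97 = 0.6448 mol
Ratios (÷ 0.6448): Ca 1.500, O 4.000, P 1.000
Scaling by 2: Ca 3.00, O 8.00, P 2.00 → Ca3O8P2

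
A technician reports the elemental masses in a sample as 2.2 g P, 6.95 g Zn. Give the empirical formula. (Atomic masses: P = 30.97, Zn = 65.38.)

P: 2.2 g ÷ 30.97 g/mol = 0.07104 mol
Zn: 6.95 g ÷ 65.38 g/mol = 0.1063 mol
Smallest is P at 0.07104 mol; normalising gives P 1.000, Zn 1.496
×2: P 2.00, Zn 2.99 → P2Zn3

P2Zn3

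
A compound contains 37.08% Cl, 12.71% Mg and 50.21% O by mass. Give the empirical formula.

Assume 100 g: 37.08 g Cl, 12.71 g Mg, 50.21 g O.
Moles — Cl: 37.08 / 35.45 = 1.046 mol; Mg: 12.71 / 24.31 = 0.5228 mol; O: 50.21 / 16.00 = 3.138 mol
Smallest is Mg at 0.5228 mol; normalising gives Cl 2.001, Mg 1.000, O 6.002
≈ 2:1:6 → Cl2MgO6

Cl2MgO6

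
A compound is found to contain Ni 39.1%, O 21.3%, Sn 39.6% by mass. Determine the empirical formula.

Ni2O4Sn

Assume 100 g: 39.1 g Ni, 21.3 g O, 39.6 g Sn.
n(Ni) = 39.1/58.69 = 0.6662, n(O) = 21.3/16.00 = 1.331, n(Sn) = 39.6/118.71 = 0.3336
Smallest is Sn at 0.3336 mol; normalising gives Ni 1.997, O 3.991, Sn 1.000
≈ 2:4:1 → Ni2O4Sn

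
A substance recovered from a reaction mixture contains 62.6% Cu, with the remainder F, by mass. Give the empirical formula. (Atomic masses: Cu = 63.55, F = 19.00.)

Assume 100 g: 62.6 g Cu, 37.4 g F.
Moles — Cu: 62.6 / 63.55 = 0.9851 mol; F: 37.4 / 19.00 = 1.968 mol
Smallest is Cu at 0.9851 mol; normalising gives Cu 1.000, F 1.998
≈ 1:2 → CuF2

CuF2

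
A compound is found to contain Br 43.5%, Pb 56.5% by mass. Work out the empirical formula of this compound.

Br2Pb

Assume 100 g: 43.5 g Br, 56.5 g Pb.
Br: 43.5 g ÷ 79.90 g/mol = 0.5444 mol
Pb: 56.5 g ÷ 207.2 g/mol = 0.2727 mol
Divide by the smallest (0.2727 mol Pb): Br 1.997, Pb 1.000
→ Br2Pb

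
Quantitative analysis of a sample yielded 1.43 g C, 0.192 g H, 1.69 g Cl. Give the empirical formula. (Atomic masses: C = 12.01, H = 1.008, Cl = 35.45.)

C: 1.43 g ÷ 12.01 g/mol = 0.1191 mol
H: 0.192 g ÷ 1.008 g/mol = 0.1905 mol
Cl: 1.69 g ÷ 35.45 g/mol = 0.04767 mol
Ratios (÷ 0.04767): C 2.498, H 3.995, Cl 1.000
×2: C 5.00, H 7.99, Cl 2.00 → C5H8Cl2

C5H8Cl2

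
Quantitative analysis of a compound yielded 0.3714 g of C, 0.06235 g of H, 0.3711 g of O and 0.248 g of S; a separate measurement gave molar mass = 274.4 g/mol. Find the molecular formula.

C8H16O6S2

n(C) = 0.3714/12.01 = 0.03092, n(H) = 0.06235/1.008 = 0.06186, n(O) = 0.3711/16.00 = 0.02319, n(S) = 0.248/32.07 = 0.007733
Smallest is S at 0.007733 mol; normalising gives C 3.999, H 7.999, O 2.999, S 1.000
≈ 4:8:3:1 → C4H8O3S
Empirical-formula mass = 136.17 g/mol
n = 274.4 / 136.17 = 2.02 ≈ 2
Molecular formula = (C4H8O3S)×2 = C8H16O6S2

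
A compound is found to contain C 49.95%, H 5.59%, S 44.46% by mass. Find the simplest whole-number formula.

Assume 100 g: 49.95 g C, 5.59 g H, 44.46 g S.
n(C) = 49.95/12.01 = 4.159, n(H) = 5.59/1.008 = 5.546, n(S) = 44.46/32.07 = 1.386
Ratios (÷ 1.386): C 3.000, H 4.000, S 1.000
≈ 3:4:1 → C3H4S

C3H4S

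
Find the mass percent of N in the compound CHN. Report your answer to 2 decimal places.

Molar mass = 1(12.01) + 1(1.008) + 1(14.01) = 27.028 g/mol
Mass of N per mole = 1 × 14.01 = 14.010 g
% N = 14.010 / 27.028 × 100 = 51.84%

51.84%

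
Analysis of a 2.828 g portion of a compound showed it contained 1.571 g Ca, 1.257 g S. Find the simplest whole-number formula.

CaS

n(Ca) = 1.571/40.08 = 0.0392, n(S) = 1.257/32.07 = 0.0392
Divide by the smallest (0.0392 mol S): Ca 1.000, S 1.000
→ CaS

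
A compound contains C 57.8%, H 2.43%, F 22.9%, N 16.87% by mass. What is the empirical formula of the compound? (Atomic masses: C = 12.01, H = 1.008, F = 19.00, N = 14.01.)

C4H2FN

Assume 100 g: 57.8 g C, 2.43 g H, 22.9 g F, 16.87 g N.
n(C) = 57.8/12.01 = 4.813, n(H) = 2.43/1.008 = 2.411, n(F) = 22.9/19.00 = 1.205, n(N) = 16.87/14.01 = 1.204
Ratios (÷ 1.204): C 3.997, H 2.002, F 1.001, N 1.000
≈ 4:2:1:1 → C4H2FN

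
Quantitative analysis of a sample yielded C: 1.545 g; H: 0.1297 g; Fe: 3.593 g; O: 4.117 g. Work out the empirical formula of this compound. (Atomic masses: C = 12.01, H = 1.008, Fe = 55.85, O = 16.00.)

C: 1.545 g ÷ 12.01 g/mol = 0.1286 mol
H: 0.1297 g ÷ 1.008 g/mol = 0.1287 mol
Fe: 3.593 g ÷ 55.85 g/mol = 0.06433 mol
O: 4.117 g ÷ 16.00 g/mol = 0.2573 mol
Ratios (÷ 0.06433): C 2.000, H 2.000, Fe 1.000, O 4.000
Ratio ≈ 2:2:1:4, so the empirical formula is C2H2FeO4

C2H2FeO4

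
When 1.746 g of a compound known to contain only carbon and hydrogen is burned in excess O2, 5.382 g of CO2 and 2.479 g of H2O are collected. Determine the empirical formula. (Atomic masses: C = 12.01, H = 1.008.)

C4H9

mol C = 5.382 / 44.01 = 0.1223; mass C = 0.1223 × 12.01 = 1.469 g
mol H = 2 × (2.479 / 18.02) = 0.2751; mass H = 0.2751 × 1.008 = 0.2773 g
Ratios (÷ 0.1223): C 1.000, H 2.250
Scaling by 4: C 4.00, H 9.00 → C4H9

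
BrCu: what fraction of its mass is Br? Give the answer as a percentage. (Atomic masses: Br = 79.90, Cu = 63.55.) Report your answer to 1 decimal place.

55.7%

Molar mass = 1(79.90) + 1(63.55) = 143.450 g/mol
Mass of Br per mole = 1 × 79.90 = 79.900 g
% Br = 79.900 / 143.450 × 100 = 55.7%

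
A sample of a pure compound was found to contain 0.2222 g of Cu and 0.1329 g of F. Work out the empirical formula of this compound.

CuF2

Moles — Cu: 0.2222 / 63.55 = 0.003496 mol; F: 0.1329 / 19.00 = 0.006995 mol
Smallest is Cu at 0.003496 mol; normalising gives Cu 1.000, F 2.001
Ratio ≈ 1:2, so the empirical formula is CuF2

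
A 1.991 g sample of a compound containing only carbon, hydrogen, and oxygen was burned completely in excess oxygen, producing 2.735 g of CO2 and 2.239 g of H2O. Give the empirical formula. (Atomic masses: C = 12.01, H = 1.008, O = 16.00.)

mol C = 2.735 / 44.01 = 0.06214; mass C = 0.06214 × 12.01 = 0.7464 g
mol H = 2 × (2.239 / 18.02) = 0.2485; mass H = 0.2485 × 1.008 = 0.2505 g
mass O = 1.991 − (0.9969) = 0.9941 g → mol O = 0.06213
Ratios (÷ 0.06213): C 1.000, H 3.999, O 1.000
≈ 1:4:1 → CH4O

CH4O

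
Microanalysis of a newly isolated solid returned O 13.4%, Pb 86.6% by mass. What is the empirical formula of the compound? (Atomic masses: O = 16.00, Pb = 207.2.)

O2Pb

Assume 100 g: 13.4 g O, 86.6 g Pb.
Moles — O: 13.4 / 16.00 = 0.8375 mol; Pb: 86.6 / 207.2 = 0.418 mol
Ratios (÷ 0.418): O 2.004, Pb 1.000
→ O2Pb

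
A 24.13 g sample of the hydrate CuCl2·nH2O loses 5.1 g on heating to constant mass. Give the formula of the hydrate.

CuCl2·2H2O

Mass of anhydrous CuCl2 = 24.13 − 5.1 = 19.03 g
mol H2O = 5.1 / 18.02 = 0.283
Molar mass of CuCl2 = 134.45 g/mol → mol CuCl2 = 19.03 / 134.45 = 0.1415
n = 0.283 / 0.1415 = 2.00 ≈ 2 → CuCl2·2H2O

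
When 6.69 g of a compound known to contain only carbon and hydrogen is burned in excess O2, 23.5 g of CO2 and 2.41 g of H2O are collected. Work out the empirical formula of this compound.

mol C = 23.5 / 44.01 = 0.5340; mass C = 0.5340 × 12.01 = 6.413 g
mol H = 2 × (2.41 / 18.02) = 0.2675; mass H = 0.2675 × 1.008 = 0.2696 g
Divide by the smallest (0.2675 mol H): C 1.996, H 1.000
≈ 2:1 → C2H

C2H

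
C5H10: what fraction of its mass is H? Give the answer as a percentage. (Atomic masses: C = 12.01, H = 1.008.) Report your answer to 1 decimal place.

Molar mass = 5(12.01) + 10(1.008) = 70.130 g/mol
Mass of H per mole = 10 × 1.008 = 10.080 g
% H = 10.080 / 70.130 × 100 = 14.4%

14.4%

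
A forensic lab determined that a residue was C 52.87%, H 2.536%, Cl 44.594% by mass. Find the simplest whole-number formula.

C7H4Cl2

Assume 100 g: 52.87 g C, 2.536 g H, 44.594 g Cl.
Moles — C: 52.87 / 12.01 = 4.402 mol; H: 2.536 / 1.008 = 2.516 mol; Cl: 44.594 / 35.45 = 1.258 mol
Ratios (÷ 1.258): C 3.500, H 2.000, Cl 1.000
Multiply by 2: C 7.00, H 4.00, Cl 2.00 → C7H4Cl2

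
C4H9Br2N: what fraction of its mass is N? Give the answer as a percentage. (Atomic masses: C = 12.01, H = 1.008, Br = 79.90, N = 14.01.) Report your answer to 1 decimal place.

Molar mass = 4(12.01) + 9(1.008) + 2(79.90) + 1(14.01) = 230.922 g/mol
Mass of N per mole = 1 × 14.01 = 14.010 g
% N = 14.010 / 230.922 × 100 = 6.1%

6.1%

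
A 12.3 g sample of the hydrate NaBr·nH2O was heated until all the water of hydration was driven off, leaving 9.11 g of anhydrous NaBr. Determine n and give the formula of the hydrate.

NaBr·2H2O

Mass of water lost = 12.3 − 9.11 = 3.19 g → 3.19 / 18.02 = 0.177 mol H2O
Molar mass of NaBr = 102.89 g/mol → mol NaBr = 9.11 / 102.89 = 0.08854
n = 0.177 / 0.08854 = 2.00 ≈ 2 → NaBr·2H2O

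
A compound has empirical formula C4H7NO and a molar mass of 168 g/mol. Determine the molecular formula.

C8H14N2O2

Empirical-formula mass = 85.11 g/mol
n = 168 / 85.11 = 1.97 ≈ 2
Molecular formula = (C4H7NO)2 = C8H14N2O2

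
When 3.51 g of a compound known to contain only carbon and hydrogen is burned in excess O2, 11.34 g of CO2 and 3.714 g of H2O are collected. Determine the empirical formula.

mol C = 11.34 / 44.01 = 0.2577; mass C = 0.2577 × 12.01 = 3.095 g
mol H = 2 × (3.714 / 18.02) = 0.4122; mass H = 0.4122 × 1.008 = 0.4155 g
Ratios (÷ 0.2577): C 1.000, H 1.600
×5: C 5.00, H 8.00 → C5H8

C5H8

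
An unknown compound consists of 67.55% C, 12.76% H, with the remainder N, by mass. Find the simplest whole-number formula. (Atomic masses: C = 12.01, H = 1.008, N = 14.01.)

Assume 100 g: 67.55 g C, 12.76 g H, 19.69 g N.
n(C) = 67.55/12.01 = 5.624, n(H) = 12.76/1.008 = 12.66, n(N) = 19.69/14.01 = 1.405
Smallest is N at 1.405 mol; normalising gives C 4.002, H 9.007, N 1.000
≈ 4:9:1 → C4H9N

C4H9N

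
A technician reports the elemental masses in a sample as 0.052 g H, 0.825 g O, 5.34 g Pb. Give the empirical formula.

H: 0.052 g ÷ 1.008 g/mol = 0.05159 mol
O: 0.825 g ÷ 16.00 g/mol = 0.05156 mol
Pb: 5.34 g ÷ 207.2 g/mol = 0.02577 mol
Divide by the smallest (0.02577 mol Pb): H 2.002, O 2.001, Pb 1.000
Ratio ≈ 2:2:1, so the empirical formula is H2O2Pb

H2O2Pb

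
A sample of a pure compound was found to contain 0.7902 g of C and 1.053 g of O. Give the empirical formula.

CO

C: 0.7902 g ÷ 12.01 g/mol = 0.0658 mol
O: 1.053 g ÷ 16.00 g/mol = 0.06581 mol
Smallest is C at 0.0658 mol; normalising gives C 1.000, O 1.000
≈ 1:1 → CO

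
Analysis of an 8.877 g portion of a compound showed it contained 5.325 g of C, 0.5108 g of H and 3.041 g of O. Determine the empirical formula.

C: 5.325 g ÷ 12.01 g/mol = 0.4434 mol
H: 0.5108 g ÷ 1.008 g/mol = 0.5067 mol
O: 3.041 g ÷ 16.00 g/mol = 0.1901 mol
Ratios (÷ 0.1901): C 2.333, H 2.666, O 1.000
Multiply by 3: C 7.00, H 8.00, O 3.00 → C7H8O3

C7H8O3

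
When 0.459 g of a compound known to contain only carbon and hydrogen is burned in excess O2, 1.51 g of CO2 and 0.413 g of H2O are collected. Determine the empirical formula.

C3H4

mol C = 1.51 / 44.01 = 0.03431; mass C = 0.03431 × 12.01 = 0.4121 g
mol H = 2 × (0.413 / 18.02) = 0.04584; mass H = 0.04584 × 1.008 = 0.04620 g
Ratios (÷ 0.03431): C 1.000, H 1.336
×3: C 3.00, H 4.01 → C3H4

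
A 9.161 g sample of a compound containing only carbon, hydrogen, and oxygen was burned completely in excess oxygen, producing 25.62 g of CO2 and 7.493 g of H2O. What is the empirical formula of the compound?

C7H10O

mol C = 25.62 / 44.01 = 0.5821; mass C = 0.5821 × 12.01 = 6.992 g
mol H = 2 × (7.493 / 18.02) = 0.8316; mass H = 0.8316 × 1.008 = 0.8383 g
mass O = 9.161 − (7.830) = 1.331 g → mol O = 0.08320
Divide by the smallest (0.0832 mol O): C 6.997, H 9.996, O 1.000
≈ 7:10:1 → C7H10O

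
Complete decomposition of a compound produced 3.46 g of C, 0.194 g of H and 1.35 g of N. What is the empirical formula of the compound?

C3H2N

Moles — C: 3.46 / 12.01 = 0.2881 mol; H: 0.194 / 1.008 = 0.1925 mol; N: 1.35 / 14.01 = 0.09636 mol
Smallest is N at 0.09636 mol; normalising gives C 2.990, H 1.997, N 1.000
Ratio ≈ 3:2:1, so the empirical formula is C3H2N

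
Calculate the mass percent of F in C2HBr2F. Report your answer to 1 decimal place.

9.3%

Molar mass = 2(12.01) + 1(1.008) + 2(79.90) + 1(19.00) = 203.828 g/mol
Mass of F per mole = 1 × 19.00 = 19.000 g
% F = 19.000 / 203.828 × 100 = 9.3%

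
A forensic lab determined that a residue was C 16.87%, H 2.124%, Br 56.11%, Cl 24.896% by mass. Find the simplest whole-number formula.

C2H3BrCl

Assume 100 g: 16.87 g C, 2.124 g H, 56.11 g Br, 24.896 g Cl.
n(C) = 16.87/12.01 = 1.405, n(H) = 2.124/1.008 = 2.107, n(Br) = 56.11/79.90 = 0.7023, n(Cl) = 24.896/35.45 = 0.7023
Divide by the smallest (0.7023 mol Br): C 2.000, H 3.001, Br 1.000, Cl 1.000
→ C2H3BrCl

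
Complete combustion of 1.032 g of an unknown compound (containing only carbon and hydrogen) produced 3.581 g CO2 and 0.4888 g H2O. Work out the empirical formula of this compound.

mol C = 3.581 / 44.01 = 0.08137; mass C = 0.08137 × 12.01 = 0.9772 g
mol H = 2 × (0.4888 / 18.02) = 0.05425; mass H = 0.05425 × 1.008 = 0.05468 g
Divide by the smallest (0.05425 mol H): C 1.500, H 1.000
×2: C 3.00, H 2.00 → C3H2

C3H2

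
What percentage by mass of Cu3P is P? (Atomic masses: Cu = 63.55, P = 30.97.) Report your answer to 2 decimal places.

Molar mass = 3(63.55) + 1(30.97) = 221.620 g/mol
Mass of P per mole = 1 × 30.97 = 30.970 g
% P = 30.970 / 221.620 × 100 = 13.97%

13.97%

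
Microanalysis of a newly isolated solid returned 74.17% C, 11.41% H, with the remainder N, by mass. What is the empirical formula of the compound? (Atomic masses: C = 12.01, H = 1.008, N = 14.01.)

C6H11N

Assume 100 g: 74.17 g C, 11.41 g H, 14.42 g N.
C: 74.17 g ÷ 12.01 g/mol = 6.176 mol
H: 11.41 g ÷ 1.008 g/mol = 11.32 mol
N: 14.42 g ÷ 14.01 g/mol = 1.029 mol
Divide by the smallest (1.029 mol N): C 6.000, H 10.998, N 1.000
≈ 6:11:1 → C6H11N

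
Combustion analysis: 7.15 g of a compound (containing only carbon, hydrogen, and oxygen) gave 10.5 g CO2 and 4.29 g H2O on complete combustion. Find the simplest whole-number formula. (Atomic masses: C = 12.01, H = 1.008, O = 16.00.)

mol C = 10.5 / 44.01 = 0.2386; mass C = 0.2386 × 12.01 = 2.865 g
mol H = 2 × (4.29 / 18.02) = 0.4761; mass H = 0.4761 × 1.008 = 0.4799 g
mass O = 7.15 − (3.345) = 3.805 g → mol O = 0.2378
Smallest is O at 0.2378 mol; normalising gives C 1.003, H 2.002, O 1.000
≈ 1:2:1 → CH2O

CH2O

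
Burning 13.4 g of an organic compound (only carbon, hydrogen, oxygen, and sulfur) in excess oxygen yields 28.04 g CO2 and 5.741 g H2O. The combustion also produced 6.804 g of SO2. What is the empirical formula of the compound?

mol C = 28.04 / 44.01 = 0.6371; mass C = 0.6371 × 12.01 = 7.652 g
mol H = 2 × (5.741 / 18.02) = 0.6372; mass H = 0.6372 × 1.008 = 0.6423 g
mol S = 6.804 / 64.07 = 0.1062; mass S = 3.406 g
mass O = 13.4 − (11.70) = 1.700 g → mol O = 0.1063
Divide by the smallest (0.1062 mol S): C 6.000, H 6.000, O 1.001, S 1.000
Ratio ≈ 6:6:1:1, so the empirical formula is C6H6OS

C6H6OS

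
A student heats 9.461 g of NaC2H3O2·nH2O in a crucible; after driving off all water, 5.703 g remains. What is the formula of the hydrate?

Mass of water lost = 9.461 − 5.703 = 3.758 g → 3.758 / 18.02 = 0.2085 mol H2O
Molar mass of NaC2H3O2 = 82.03 g/mol → mol NaC2H3O2 = 5.703 / 82.03 = 0.06952
n = 0.2085 / 0.06952 = 3.00 ≈ 3 → NaC2H3O2·3H2O

NaC2H3O2·3H2O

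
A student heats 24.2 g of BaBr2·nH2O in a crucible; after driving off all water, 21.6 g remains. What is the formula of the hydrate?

BaBr2·2H2O

Mass of water lost = 24.2 − 21.6 = 2.6 g → 2.6 / 18.02 = 0.1443 mol H2O
Molar mass of BaBr2 = 297.13 g/mol → mol BaBr2 = 21.6 / 297.13 = 0.0727
n = 0.1443 / 0.0727 = 1.98 ≈ 2 → BaBr2·2H2O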